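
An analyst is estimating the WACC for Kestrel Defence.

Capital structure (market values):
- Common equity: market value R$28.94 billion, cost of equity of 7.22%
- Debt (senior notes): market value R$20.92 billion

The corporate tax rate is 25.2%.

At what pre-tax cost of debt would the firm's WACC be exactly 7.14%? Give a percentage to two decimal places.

9.40%

Total capital V = 28.94 + 20.92 = 49.86.
Equity weight = 28.94/49.86 = 0.5804.
Senior notes weight = 20.92/49.86 = 0.4196.
Equity contribution = 0.5804 × 7.22% = 4.1907%.
Remaining for debt = 7.14% − 4.1907% = 2.9493%.
Rd × (1 − 25.2%) × 0.4196 = 2.9493%  ⇒  Rd = 9.3975%.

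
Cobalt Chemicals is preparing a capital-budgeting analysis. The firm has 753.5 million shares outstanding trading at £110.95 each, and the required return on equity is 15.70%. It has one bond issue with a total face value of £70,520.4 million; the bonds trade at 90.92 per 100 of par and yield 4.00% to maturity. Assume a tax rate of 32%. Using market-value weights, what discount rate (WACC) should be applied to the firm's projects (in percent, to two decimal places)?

Market value of equity E = 110.95 × 753.5m = 83600.825m. Market value of debt D = 70520.4m × 90.92/100 = 64117.14768m.
Total capital V = 83600.825 + 64117.14768 = 147717.97268.
Equity: weight = 83600.825/147717.97268 = 0.5659; cost = 15.7%.
Bonds outstanding: weight = 64117.14768/147717.97268 = 0.4341; after-tax cost = 4% × (1 − 32%) = 2.7200%.
WACC = 0.5659 × 15.7000% + 0.4341 × 2.7200% = 10.0660%.

10.07%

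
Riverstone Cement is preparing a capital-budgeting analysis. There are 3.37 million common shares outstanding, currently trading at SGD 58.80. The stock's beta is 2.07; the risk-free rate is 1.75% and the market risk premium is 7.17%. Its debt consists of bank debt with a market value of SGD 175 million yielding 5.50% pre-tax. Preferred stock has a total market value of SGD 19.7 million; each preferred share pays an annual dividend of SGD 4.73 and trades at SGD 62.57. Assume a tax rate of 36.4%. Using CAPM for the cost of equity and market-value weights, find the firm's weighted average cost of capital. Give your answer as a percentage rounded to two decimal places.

10.31%

Cost of equity via CAPM: Re = 1.75% + 2.07 × 7.17% = 16.5919%.
Cost of preferred: Rp = 4.73 / 62.57 = 7.5595%.
Market value of equity E = 58.8 × 3.37m = 198.156m.
Total capital V = 198.156 + 19.7 + 175 = 392.856.
Equity: weight = 198.156/392.856 = 0.5044; cost = 16.5919%.
Preferred: weight = 19.7/392.856 = 0.0501; cost = 7.5595%.
Bank debt: weight = 175/392.856 = 0.4455; after-tax cost = 5.5% × (1 − 36.4%) = 3.4980%.
WACC = 0.5044 × 16.5919% + 0.0501 × 7.5595% + 0.4455 × 3.4980% = 10.3062%.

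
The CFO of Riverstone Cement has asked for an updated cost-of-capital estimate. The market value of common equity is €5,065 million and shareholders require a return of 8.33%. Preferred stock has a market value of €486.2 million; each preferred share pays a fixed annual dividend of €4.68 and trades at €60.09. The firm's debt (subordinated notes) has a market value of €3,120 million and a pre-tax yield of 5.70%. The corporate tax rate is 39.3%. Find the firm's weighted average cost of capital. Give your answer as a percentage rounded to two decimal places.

Cost of preferred: Rp = 4.68 / 60.09 = 7.7883%.
Total capital V = 5065 + 486.2 + 3120 = 8671.2.
Equity: weight = 5065/8671.2 = 0.5841; cost = 8.33%.
Preferred: weight = 486.2/8671.2 = 0.0561; cost = 7.7883%.
Subordinated notes: weight = 3120/8671.2 = 0.3598; after-tax cost = 5.7% × (1 − 39.3%) = 3.4599%.
WACC = 0.5841 × 8.3300% + 0.0561 × 7.7883% + 0.3598 × 3.4599% = 6.5473%.

6.55%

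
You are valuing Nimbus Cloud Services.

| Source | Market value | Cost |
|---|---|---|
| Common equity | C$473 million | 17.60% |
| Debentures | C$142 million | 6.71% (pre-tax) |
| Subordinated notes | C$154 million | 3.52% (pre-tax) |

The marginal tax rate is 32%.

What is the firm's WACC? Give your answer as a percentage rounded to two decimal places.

Total capital V = 473 + 142 + 154 = 769.
Equity: weight = 473/769 = 0.6151; cost = 17.6%.
Debentures: weight = 142/769 = 0.1847; after-tax cost = 6.71% × (1 − 32%) = 4.5628%.
Subordinated notes: weight = 154/769 = 0.2003; after-tax cost = 3.52% × (1 − 32%) = 2.3936%.
WACC = 0.6151 × 17.6000% + 0.1847 × 4.5628% + 0.2003 × 2.3936% = 12.1474%.

12.15%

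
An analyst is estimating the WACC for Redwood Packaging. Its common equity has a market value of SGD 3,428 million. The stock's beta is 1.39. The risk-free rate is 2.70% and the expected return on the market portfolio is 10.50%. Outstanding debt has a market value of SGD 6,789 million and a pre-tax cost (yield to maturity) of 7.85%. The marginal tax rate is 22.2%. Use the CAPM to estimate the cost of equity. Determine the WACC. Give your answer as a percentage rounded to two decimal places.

Market risk premium = 10.5% − 2.7% = 7.8%.
Cost of equity via CAPM: Re = 2.7% + 1.39 × 7.8% = 13.5420%.
Total capital V = 3428 + 6789 = 10217.
Equity: weight = 3428/10217 = 0.3355; cost = 13.542%.
Debt: weight = 6789/10217 = 0.6645; after-tax cost = 7.85% × (1 − 22.2%) = 6.1073%.
WACC = 0.3355 × 13.5420% + 0.6645 × 6.1073% = 8.6018%.

8.60%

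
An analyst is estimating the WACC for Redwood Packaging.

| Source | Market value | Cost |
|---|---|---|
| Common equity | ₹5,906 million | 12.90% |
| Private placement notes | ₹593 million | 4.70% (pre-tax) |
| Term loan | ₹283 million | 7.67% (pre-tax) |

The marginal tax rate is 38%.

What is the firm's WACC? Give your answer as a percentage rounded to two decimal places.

11.69%

Total capital V = 5906 + 593 + 283 = 6782.
Equity: weight = 5906/6782 = 0.8708; cost = 12.9%.
Private placement notes: weight = 593/6782 = 0.0874; after-tax cost = 4.7% × (1 − 38%) = 2.9140%.
Term loan: weight = 283/6782 = 0.0417; after-tax cost = 7.67% × (1 − 38%) = 4.7554%.
WACC = 0.8708 × 12.9000% + 0.0874 × 2.9140% + 0.0417 × 4.7554% = 11.6870%.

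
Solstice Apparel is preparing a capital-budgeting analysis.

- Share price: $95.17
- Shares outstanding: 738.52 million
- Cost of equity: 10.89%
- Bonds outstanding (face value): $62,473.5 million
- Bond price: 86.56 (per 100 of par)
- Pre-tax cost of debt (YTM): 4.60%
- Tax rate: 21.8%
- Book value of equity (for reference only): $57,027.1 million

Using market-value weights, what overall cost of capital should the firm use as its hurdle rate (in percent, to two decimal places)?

Market value of equity E = 95.17 × 738.52m = 70284.9484m. Market value of debt D = 62473.5m × 86.56/100 = 54077.0616m.
Total capital V = 70284.9484 + 54077.0616 = 124362.01.
Equity: weight = 70284.9484/124362.01 = 0.5652; cost = 10.89%.
Bonds outstanding: weight = 54077.0616/124362.01 = 0.4348; after-tax cost = 4.6% × (1 − 21.8%) = 3.5972%.
WACC = 0.5652 × 10.8900% + 0.4348 × 3.5972% = 7.7188%.

7.72%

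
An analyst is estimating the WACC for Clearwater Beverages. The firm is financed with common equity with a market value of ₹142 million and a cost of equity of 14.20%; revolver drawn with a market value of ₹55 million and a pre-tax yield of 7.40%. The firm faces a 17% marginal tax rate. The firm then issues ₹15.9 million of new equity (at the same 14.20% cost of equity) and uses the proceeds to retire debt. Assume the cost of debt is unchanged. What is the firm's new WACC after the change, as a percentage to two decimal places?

After the change:
Total capital V = 157.9 + 39.1 = 197.
Equity: weight = 157.9/197 = 0.8015; cost = 14.2%.
Revolver drawn: weight = 39.1/197 = 0.1985; after-tax cost = 7.4% × (1 − 17%) = 6.1420%.
WACC = 0.8015 × 14.2000% + 0.1985 × 6.1420% = 12.6007%.

12.60%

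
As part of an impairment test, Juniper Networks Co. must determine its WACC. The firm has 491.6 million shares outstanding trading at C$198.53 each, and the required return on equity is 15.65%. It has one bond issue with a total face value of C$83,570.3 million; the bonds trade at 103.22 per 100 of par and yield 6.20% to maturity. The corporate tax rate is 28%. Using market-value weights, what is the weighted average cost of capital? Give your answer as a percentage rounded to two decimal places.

Market value of equity E = 198.53 × 491.6m = 97597.348m. Market value of debt D = 83570.3m × 103.22/100 = 86261.26366m.
Total capital V = 97597.348 + 86261.26366 = 183858.61166.
Equity: weight = 97597.348/183858.61166 = 0.5308; cost = 15.65%.
Bonds outstanding: weight = 86261.26366/183858.61166 = 0.4692; after-tax cost = 6.2% × (1 − 28%) = 4.4640%.
WACC = 0.5308 × 15.6500% + 0.4692 × 4.4640% = 10.4018%.

10.40%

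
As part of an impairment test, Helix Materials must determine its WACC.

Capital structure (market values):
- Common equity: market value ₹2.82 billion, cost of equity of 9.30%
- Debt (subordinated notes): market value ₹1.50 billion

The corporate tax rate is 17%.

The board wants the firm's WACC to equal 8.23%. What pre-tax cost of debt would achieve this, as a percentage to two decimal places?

Total capital V = 2.82 + 1.5 = 4.32.
Equity weight = 2.82/4.32 = 0.6528.
Subordinated notes weight = 1.5/4.32 = 0.3472.
Equity contribution = 0.6528 × 9.3% = 6.0708%.
Remaining for debt = 8.23% − 6.0708% = 2.1592%.
Rd × (1 − 17%) × 0.3472 = 2.1592%  ⇒  Rd = 7.4920%.

7.49%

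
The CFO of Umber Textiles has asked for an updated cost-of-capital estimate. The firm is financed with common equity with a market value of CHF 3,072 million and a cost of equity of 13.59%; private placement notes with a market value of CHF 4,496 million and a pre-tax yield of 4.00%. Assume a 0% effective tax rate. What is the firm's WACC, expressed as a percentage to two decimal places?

Total capital V = 3072 + 4496 = 7568.
Equity: weight = 3072/7568 = 0.4059; cost = 13.59%.
Private placement notes: weight = 4496/7568 = 0.5941; after-tax cost = 4% × (1 − 0%) = 4.0000%.
WACC = 0.4059 × 13.5900% + 0.5941 × 4.0000% = 7.8928%.

7.89%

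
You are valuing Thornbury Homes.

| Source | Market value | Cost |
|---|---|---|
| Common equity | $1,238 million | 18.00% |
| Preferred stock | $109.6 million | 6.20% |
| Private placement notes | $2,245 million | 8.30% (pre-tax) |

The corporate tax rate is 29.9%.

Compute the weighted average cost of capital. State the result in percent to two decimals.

Total capital V = 1238 + 109.6 + 2245 = 3592.6.
Equity: weight = 1238/3592.6 = 0.3446; cost = 18%.
Preferred: weight = 109.6/3592.6 = 0.0305; cost = 6.2%.
Private placement notes: weight = 2245/3592.6 = 0.6249; after-tax cost = 8.3% × (1 − 29.9%) = 5.8183%.
WACC = 0.3446 × 18.0000% + 0.0305 × 6.2000% + 0.6249 × 5.8183% = 10.0277%.

10.03%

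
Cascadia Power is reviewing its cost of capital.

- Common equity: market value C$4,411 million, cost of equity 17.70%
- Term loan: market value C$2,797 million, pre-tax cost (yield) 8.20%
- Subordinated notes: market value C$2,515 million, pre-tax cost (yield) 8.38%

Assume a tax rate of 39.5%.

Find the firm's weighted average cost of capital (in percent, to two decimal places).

10.77%

Total capital V = 4411 + 2797 + 2515 = 9723.
Equity: weight = 4411/9723 = 0.4537; cost = 17.7%.
Term loan: weight = 2797/9723 = 0.2877; after-tax cost = 8.2% × (1 − 39.5%) = 4.9610%.
Subordinated notes: weight = 2515/9723 = 0.2587; after-tax cost = 8.38% × (1 − 39.5%) = 5.0699%.
WACC = 0.4537 × 17.7000% + 0.2877 × 4.9610% + 0.2587 × 5.0699% = 10.7684%.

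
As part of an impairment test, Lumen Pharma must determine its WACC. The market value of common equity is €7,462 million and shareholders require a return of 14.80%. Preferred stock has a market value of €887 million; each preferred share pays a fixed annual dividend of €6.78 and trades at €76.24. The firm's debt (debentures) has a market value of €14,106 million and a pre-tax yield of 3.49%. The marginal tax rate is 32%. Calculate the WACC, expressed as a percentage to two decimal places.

6.76%

Cost of preferred: Rp = 6.78 / 76.24 = 8.8930%.
Total capital V = 7462 + 887 + 14106 = 22455.
Equity: weight = 7462/22455 = 0.3323; cost = 14.8%.
Preferred: weight = 887/22455 = 0.0395; cost = 8.893%.
Debentures: weight = 14106/22455 = 0.6282; after-tax cost = 3.49% × (1 − 32%) = 2.3732%.
WACC = 0.3323 × 14.8000% + 0.0395 × 8.8930% + 0.6282 × 2.3732% = 6.7603%.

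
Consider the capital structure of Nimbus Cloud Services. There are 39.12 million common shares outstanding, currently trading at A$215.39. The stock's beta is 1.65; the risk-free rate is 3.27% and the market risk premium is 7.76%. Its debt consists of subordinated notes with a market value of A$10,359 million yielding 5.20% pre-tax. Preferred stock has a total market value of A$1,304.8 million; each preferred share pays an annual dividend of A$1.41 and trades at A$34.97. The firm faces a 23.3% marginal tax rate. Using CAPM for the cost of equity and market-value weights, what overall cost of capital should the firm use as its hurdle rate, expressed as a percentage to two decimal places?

9.06%

Cost of equity via CAPM: Re = 3.27% + 1.65 × 7.76% = 16.0740%.
Cost of preferred: Rp = 1.41 / 34.97 = 4.0320%.
Market value of equity E = 215.39 × 39.12m = 8426.0568m.
Total capital V = 8426.0568 + 1304.8 + 10359 = 20089.8568.
Equity: weight = 8426.0568/20089.8568 = 0.4194; cost = 16.074%.
Preferred: weight = 1304.8/20089.8568 = 0.0649; cost = 4.032%.
Subordinated notes: weight = 10359/20089.8568 = 0.5156; after-tax cost = 5.2% × (1 − 23.3%) = 3.9884%.
WACC = 0.4194 × 16.0740% + 0.0649 × 4.0320% + 0.5156 × 3.9884% = 9.0602%.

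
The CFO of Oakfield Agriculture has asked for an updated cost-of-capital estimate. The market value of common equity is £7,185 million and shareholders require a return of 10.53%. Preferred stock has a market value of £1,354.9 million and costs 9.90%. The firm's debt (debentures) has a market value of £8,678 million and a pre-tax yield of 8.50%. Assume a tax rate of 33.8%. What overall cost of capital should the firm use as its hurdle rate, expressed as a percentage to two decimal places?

Total capital V = 7185 + 1354.9 + 8678 = 17217.9.
Equity: weight = 7185/17217.9 = 0.4173; cost = 10.53%.
Preferred: weight = 1354.9/17217.9 = 0.0787; cost = 9.9%.
Debentures: weight = 8678/17217.9 = 0.5040; after-tax cost = 8.5% × (1 − 33.8%) = 5.6270%.
WACC = 0.4173 × 10.5300% + 0.0787 × 9.9000% + 0.5040 × 5.6270% = 8.0093%.

8.01%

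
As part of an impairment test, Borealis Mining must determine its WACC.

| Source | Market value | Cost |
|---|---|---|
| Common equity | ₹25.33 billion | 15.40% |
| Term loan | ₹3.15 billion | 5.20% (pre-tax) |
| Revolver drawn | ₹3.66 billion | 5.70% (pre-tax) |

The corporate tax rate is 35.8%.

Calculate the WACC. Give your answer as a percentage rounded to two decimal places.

12.88%

Total capital V = 25.33 + 3.15 + 3.66 = 32.14.
Equity: weight = 25.33/32.14 = 0.7881; cost = 15.4%.
Term loan: weight = 3.15/32.14 = 0.0980; after-tax cost = 5.2% × (1 − 35.8%) = 3.3384%.
Revolver drawn: weight = 3.66/32.14 = 0.1139; after-tax cost = 5.7% × (1 − 35.8%) = 3.6594%.
WACC = 0.7881 × 15.4000% + 0.0980 × 3.3384% + 0.1139 × 3.6594% = 12.8809%.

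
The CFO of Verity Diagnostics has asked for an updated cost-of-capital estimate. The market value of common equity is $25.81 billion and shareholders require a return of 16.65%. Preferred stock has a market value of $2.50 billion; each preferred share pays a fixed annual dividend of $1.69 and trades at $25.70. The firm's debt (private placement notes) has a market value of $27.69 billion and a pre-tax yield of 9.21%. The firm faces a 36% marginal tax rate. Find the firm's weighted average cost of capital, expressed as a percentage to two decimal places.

Cost of preferred: Rp = 1.69 / 25.7 = 6.5759%.
Total capital V = 25.81 + 2.5 + 27.69 = 56.
Equity: weight = 25.81/56 = 0.4609; cost = 16.65%.
Preferred: weight = 2.5/56 = 0.0446; cost = 6.5759%.
Private placement notes: weight = 27.69/56 = 0.4945; after-tax cost = 9.21% × (1 − 36%) = 5.8944%.
WACC = 0.4609 × 16.6500% + 0.0446 × 6.5759% + 0.4945 × 5.8944% = 10.8820%.

10.88%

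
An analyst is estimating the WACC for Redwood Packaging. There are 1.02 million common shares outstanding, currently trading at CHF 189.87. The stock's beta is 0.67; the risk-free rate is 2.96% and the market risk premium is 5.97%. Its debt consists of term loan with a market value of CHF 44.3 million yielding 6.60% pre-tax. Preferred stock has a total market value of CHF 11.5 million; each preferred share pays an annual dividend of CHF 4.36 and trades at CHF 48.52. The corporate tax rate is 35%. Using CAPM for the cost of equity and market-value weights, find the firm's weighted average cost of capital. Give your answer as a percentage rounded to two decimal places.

Cost of equity via CAPM: Re = 2.96% + 0.67 × 5.97% = 6.9599%.
Cost of preferred: Rp = 4.36 / 48.52 = 8.9860%.
Market value of equity E = 189.87 × 1.02m = 193.6674m.
Total capital V = 193.6674 + 11.5 + 44.3 = 249.4674.
Equity: weight = 193.6674/249.4674 = 0.7763; cost = 6.9599%.
Preferred: weight = 11.5/249.4674 = 0.0461; cost = 8.986%.
Term loan: weight = 44.3/249.4674 = 0.1776; after-tax cost = 6.6% × (1 − 35%) = 4.2900%.
WACC = 0.7763 × 6.9599% + 0.0461 × 8.9860% + 0.1776 × 4.2900% = 6.5792%.

6.58%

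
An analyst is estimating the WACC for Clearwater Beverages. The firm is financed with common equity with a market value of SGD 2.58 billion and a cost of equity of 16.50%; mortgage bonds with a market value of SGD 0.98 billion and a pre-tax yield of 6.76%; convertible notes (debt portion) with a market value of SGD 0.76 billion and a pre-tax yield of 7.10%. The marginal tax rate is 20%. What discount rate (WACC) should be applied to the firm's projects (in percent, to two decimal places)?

Total capital V = 2.58 + 0.98 + 0.76 = 4.32.
Equity: weight = 2.58/4.32 = 0.5972; cost = 16.5%.
Mortgage bonds: weight = 0.98/4.32 = 0.2269; after-tax cost = 6.76% × (1 − 20%) = 5.4080%.
Convertible notes (debt portion): weight = 0.76/4.32 = 0.1759; after-tax cost = 7.1% × (1 − 20%) = 5.6800%.
WACC = 0.5972 × 16.5000% + 0.2269 × 5.4080% + 0.1759 × 5.6800% = 12.0802%.

12.08%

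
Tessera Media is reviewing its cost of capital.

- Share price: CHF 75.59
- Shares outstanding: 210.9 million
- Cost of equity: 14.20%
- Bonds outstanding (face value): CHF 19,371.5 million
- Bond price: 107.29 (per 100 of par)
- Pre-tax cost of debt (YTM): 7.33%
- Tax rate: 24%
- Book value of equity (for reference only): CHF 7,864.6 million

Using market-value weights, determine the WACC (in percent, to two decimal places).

Market value of equity E = 75.59 × 210.9m = 15941.931m. Market value of debt D = 19371.5m × 107.29/100 = 20783.68235m.
Total capital V = 15941.931 + 20783.68235 = 36725.61335.
Equity: weight = 15941.931/36725.61335 = 0.4341; cost = 14.2%.
Bonds outstanding: weight = 20783.68235/36725.61335 = 0.5659; after-tax cost = 7.33% × (1 − 24%) = 5.5708%.
WACC = 0.4341 × 14.2000% + 0.5659 × 5.5708% = 9.3166%.

9.32%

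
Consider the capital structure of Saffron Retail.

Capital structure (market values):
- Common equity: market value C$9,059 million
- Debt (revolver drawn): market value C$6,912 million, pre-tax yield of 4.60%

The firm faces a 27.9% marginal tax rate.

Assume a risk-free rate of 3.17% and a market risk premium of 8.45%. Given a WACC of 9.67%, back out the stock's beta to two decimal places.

1.34

Total capital V = 9059 + 6912 = 15971.
Equity weight = 9059/15971 = 0.5672.
Revolver drawn weight = 6912/15971 = 0.4328.
Debt contribution = 0.4328 × 4.6% × (1 − 27.9%) = 1.4354%.
Required equity contribution = 9.67% − 1.4354% = 8.2346%  ⇒  Re = 14.5176%.
CAPM: 14.5176% = 3.17% + β × 8.45%  ⇒  β = 1.3429.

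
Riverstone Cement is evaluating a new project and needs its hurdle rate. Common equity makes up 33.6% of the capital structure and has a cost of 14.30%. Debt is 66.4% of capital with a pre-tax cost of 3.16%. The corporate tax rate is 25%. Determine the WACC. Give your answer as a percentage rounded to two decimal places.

After-tax cost of debt = 3.16% × (1 − 25%) = 2.3700%.
WACC = 0.336 × 14.3000% + 0.664 × 2.3700% = 6.3785%.

6.38%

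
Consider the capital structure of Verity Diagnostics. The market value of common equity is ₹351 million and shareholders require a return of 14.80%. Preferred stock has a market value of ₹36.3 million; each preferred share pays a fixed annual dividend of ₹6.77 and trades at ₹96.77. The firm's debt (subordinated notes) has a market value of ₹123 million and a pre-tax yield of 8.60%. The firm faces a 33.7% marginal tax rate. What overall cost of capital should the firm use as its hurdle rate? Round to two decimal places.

12.05%

Cost of preferred: Rp = 6.77 / 96.77 = 6.9960%.
Total capital V = 351 + 36.3 + 123 = 510.3.
Equity: weight = 351/510.3 = 0.6878; cost = 14.8%.
Preferred: weight = 36.3/510.3 = 0.0711; cost = 6.996%.
Subordinated notes: weight = 123/510.3 = 0.2410; after-tax cost = 8.6% × (1 − 33.7%) = 5.7018%.
WACC = 0.6878 × 14.8000% + 0.0711 × 6.9960% + 0.2410 × 5.7018% = 12.0519%.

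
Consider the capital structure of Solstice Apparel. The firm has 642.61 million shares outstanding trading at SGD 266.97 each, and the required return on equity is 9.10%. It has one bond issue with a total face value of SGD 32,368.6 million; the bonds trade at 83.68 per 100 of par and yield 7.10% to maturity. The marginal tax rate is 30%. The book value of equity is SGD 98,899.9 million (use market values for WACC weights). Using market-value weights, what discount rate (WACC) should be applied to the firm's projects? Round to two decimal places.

8.54%

Market value of equity E = 266.97 × 642.61m = 171557.5917m. Market value of debt D = 32368.6m × 83.68/100 = 27086.04448m.
Total capital V = 171557.5917 + 27086.04448 = 198643.63618.
Equity: weight = 171557.5917/198643.63618 = 0.8636; cost = 9.1%.
Bonds outstanding: weight = 27086.04448/198643.63618 = 0.1364; after-tax cost = 7.1% × (1 − 30%) = 4.9700%.
WACC = 0.8636 × 9.1000% + 0.1364 × 4.9700% = 8.5369%.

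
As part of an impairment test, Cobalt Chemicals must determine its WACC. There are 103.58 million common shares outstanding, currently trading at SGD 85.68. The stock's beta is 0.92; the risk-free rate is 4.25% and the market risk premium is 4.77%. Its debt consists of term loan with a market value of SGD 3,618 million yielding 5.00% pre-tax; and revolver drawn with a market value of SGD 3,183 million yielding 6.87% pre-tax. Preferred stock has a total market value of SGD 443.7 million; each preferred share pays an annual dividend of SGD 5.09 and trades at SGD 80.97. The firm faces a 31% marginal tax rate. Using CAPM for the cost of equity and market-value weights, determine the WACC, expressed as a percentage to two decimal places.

6.64%

Cost of equity via CAPM: Re = 4.25% + 0.92 × 4.77% = 8.6384%.
Cost of preferred: Rp = 5.09 / 80.97 = 6.2863%.
Market value of equity E = 85.68 × 103.58m = 8874.7344m.
Total capital V = 8874.7344 + 443.7 + 3618 + 3183 = 16119.4344.
Equity: weight = 8874.7344/16119.4344 = 0.5506; cost = 8.6384%.
Preferred: weight = 443.7/16119.4344 = 0.0275; cost = 6.2863%.
Term loan: weight = 3618/16119.4344 = 0.2244; after-tax cost = 5% × (1 − 31%) = 3.4500%.
Revolver drawn: weight = 3183/16119.4344 = 0.1975; after-tax cost = 6.87% × (1 − 31%) = 4.7403%.
WACC = 0.5506 × 8.6384% + 0.0275 × 6.2863% + 0.2244 × 3.4500% + 0.1975 × 4.7403% = 6.6394%.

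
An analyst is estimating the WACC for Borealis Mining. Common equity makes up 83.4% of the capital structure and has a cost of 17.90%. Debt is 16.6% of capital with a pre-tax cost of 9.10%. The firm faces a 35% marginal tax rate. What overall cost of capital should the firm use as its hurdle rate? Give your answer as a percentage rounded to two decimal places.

After-tax cost of debt = 9.1% × (1 − 35%) = 5.9150%.
WACC = 0.834 × 17.9000% + 0.166 × 5.9150% = 15.9105%.

15.91%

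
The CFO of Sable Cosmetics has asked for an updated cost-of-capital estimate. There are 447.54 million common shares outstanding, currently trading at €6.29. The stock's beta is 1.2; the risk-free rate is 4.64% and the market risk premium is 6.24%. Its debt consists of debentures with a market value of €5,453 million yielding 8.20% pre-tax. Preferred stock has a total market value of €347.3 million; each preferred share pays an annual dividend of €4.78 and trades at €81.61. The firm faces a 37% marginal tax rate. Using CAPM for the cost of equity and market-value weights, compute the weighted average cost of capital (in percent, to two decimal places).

7.47%

Cost of equity via CAPM: Re = 4.64% + 1.2 × 6.24% = 12.1280%.
Cost of preferred: Rp = 4.78 / 81.61 = 5.8571%.
Market value of equity E = 6.29 × 447.54m = 2815.0266m.
Total capital V = 2815.0266 + 347.3 + 5453 = 8615.3266.
Equity: weight = 2815.0266/8615.3266 = 0.3267; cost = 12.128%.
Preferred: weight = 347.3/8615.3266 = 0.0403; cost = 5.8571%.
Debentures: weight = 5453/8615.3266 = 0.6329; after-tax cost = 8.2% × (1 − 37%) = 5.1660%.
WACC = 0.3267 × 12.1280% + 0.0403 × 5.8571% + 0.6329 × 5.1660% = 7.4687%.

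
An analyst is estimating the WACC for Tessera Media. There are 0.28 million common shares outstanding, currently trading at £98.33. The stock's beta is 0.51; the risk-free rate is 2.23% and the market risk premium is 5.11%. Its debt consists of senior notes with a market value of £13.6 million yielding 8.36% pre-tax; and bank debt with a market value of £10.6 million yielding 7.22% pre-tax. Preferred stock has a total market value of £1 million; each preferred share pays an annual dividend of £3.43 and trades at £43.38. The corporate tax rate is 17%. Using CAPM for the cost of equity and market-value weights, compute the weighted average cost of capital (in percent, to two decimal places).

5.67%

Cost of equity via CAPM: Re = 2.23% + 0.51 × 5.11% = 4.8361%.
Cost of preferred: Rp = 3.43 / 43.38 = 7.9069%.
Market value of equity E = 98.33 × 0.28m = 27.5324m.
Total capital V = 27.5324 + 1 + 13.6 + 10.6 = 52.7324.
Equity: weight = 27.5324/52.7324 = 0.5221; cost = 4.8361%.
Preferred: weight = 1/52.7324 = 0.0190; cost = 7.9069%.
Senior notes: weight = 13.6/52.7324 = 0.2579; after-tax cost = 8.36% × (1 − 17%) = 6.9388%.
Bank debt: weight = 10.6/52.7324 = 0.2010; after-tax cost = 7.22% × (1 − 17%) = 5.9926%.
WACC = 0.5221 × 4.8361% + 0.0190 × 7.9069% + 0.2579 × 6.9388% + 0.2010 × 5.9926% = 5.6691%.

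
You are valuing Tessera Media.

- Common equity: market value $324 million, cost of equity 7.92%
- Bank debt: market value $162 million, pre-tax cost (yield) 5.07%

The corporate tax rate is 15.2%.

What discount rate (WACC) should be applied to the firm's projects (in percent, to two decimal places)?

Total capital V = 324 + 162 = 486.
Equity: weight = 324/486 = 0.6667; cost = 7.92%.
Bank debt: weight = 162/486 = 0.3333; after-tax cost = 5.07% × (1 − 15.2%) = 4.2994%.
WACC = 0.6667 × 7.9200% + 0.3333 × 4.2994% = 6.7131%.

6.71%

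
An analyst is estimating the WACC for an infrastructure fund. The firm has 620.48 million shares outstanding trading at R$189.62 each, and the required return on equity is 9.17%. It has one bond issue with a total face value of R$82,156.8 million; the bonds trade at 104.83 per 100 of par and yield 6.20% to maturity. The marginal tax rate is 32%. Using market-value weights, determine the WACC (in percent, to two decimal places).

Market value of equity E = 189.62 × 620.48m = 117655.4176m. Market value of debt D = 82156.8m × 104.83/100 = 86124.97344m.
Total capital V = 117655.4176 + 86124.97344 = 203780.39104.
Equity: weight = 117655.4176/203780.39104 = 0.5774; cost = 9.17%.
Bonds outstanding: weight = 86124.97344/203780.39104 = 0.4226; after-tax cost = 6.2% × (1 − 32%) = 4.2160%.
WACC = 0.5774 × 9.1700% + 0.4226 × 4.2160% = 7.0763%.

7.08%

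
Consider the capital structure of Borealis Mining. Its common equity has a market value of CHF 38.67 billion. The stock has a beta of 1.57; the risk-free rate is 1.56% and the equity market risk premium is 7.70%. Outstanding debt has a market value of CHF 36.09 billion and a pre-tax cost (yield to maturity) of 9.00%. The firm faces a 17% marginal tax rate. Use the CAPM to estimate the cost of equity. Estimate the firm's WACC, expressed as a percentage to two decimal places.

10.67%

Cost of equity via CAPM: Re = 1.56% + 1.57 × 7.7% = 13.6490%.
Total capital V = 38.67 + 36.09 = 74.76.
Equity: weight = 38.67/74.76 = 0.5173; cost = 13.649%.
Debt: weight = 36.09/74.76 = 0.4827; after-tax cost = 9% × (1 − 17%) = 7.4700%.
WACC = 0.5173 × 13.6490% + 0.4827 × 7.4700% = 10.6661%.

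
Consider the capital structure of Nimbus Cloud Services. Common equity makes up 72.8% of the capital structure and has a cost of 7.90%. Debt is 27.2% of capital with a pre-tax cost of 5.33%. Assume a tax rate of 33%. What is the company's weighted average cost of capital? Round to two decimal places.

After-tax cost of debt = 5.33% × (1 − 33%) = 3.5711%.
WACC = 0.728 × 7.9000% + 0.272 × 3.5711% = 6.7225%.

6.72%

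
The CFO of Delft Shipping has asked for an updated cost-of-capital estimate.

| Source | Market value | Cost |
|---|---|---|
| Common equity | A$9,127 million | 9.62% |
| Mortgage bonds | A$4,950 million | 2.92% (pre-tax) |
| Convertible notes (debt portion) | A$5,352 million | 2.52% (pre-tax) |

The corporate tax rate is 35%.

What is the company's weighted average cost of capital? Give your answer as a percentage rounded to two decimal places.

Total capital V = 9127 + 4950 + 5352 = 19429.
Equity: weight = 9127/19429 = 0.4698; cost = 9.62%.
Mortgage bonds: weight = 4950/19429 = 0.2548; after-tax cost = 2.92% × (1 − 35%) = 1.8980%.
Convertible notes (debt portion): weight = 5352/19429 = 0.2755; after-tax cost = 2.52% × (1 − 35%) = 1.6380%.
WACC = 0.4698 × 9.6200% + 0.2548 × 1.8980% + 0.2755 × 1.6380% = 5.4539%.

5.45%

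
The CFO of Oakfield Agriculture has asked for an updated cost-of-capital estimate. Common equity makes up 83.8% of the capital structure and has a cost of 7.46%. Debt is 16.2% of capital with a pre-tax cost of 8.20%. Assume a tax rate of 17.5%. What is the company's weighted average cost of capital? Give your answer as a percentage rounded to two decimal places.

After-tax cost of debt = 8.2% × (1 − 17.5%) = 6.7650%.
WACC = 0.838 × 7.4600% + 0.162 × 6.7650% = 7.3474%.

7.35%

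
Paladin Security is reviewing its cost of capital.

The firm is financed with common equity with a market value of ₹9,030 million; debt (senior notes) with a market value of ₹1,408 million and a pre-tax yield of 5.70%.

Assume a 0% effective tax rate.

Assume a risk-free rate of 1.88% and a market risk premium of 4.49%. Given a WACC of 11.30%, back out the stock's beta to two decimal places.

Total capital V = 9030 + 1408 = 10438.
Equity weight = 9030/10438 = 0.8651.
Senior notes weight = 1408/10438 = 0.1349.
Debt contribution = 0.1349 × 5.7% × (1 − 0%) = 0.7689%.
Required equity contribution = 11.3% − 0.7689% = 10.5311%  ⇒  Re = 12.1732%.
CAPM: 12.1732% = 1.88% + β × 4.49%  ⇒  β = 2.2925.

2.29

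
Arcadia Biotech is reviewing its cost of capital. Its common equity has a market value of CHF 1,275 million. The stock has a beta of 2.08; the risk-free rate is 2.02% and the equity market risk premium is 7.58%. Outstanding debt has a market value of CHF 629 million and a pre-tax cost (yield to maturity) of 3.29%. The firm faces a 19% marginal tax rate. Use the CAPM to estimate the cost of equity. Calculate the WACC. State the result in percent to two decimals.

Cost of equity via CAPM: Re = 2.02% + 2.08 × 7.58% = 17.7864%.
Total capital V = 1275 + 629 = 1904.
Equity: weight = 1275/1904 = 0.6696; cost = 17.7864%.
Debt: weight = 629/1904 = 0.3304; after-tax cost = 3.29% × (1 − 19%) = 2.6649%.
WACC = 0.6696 × 17.7864% + 0.3304 × 2.6649% = 12.7909%.

12.79%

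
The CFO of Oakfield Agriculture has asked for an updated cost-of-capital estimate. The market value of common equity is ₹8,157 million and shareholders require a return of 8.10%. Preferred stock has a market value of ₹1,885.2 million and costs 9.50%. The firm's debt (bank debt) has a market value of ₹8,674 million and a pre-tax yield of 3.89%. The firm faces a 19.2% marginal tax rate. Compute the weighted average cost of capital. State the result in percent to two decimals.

5.94%

Total capital V = 8157 + 1885.2 + 8674 = 18716.2.
Equity: weight = 8157/18716.2 = 0.4358; cost = 8.1%.
Preferred: weight = 1885.2/18716.2 = 0.1007; cost = 9.5%.
Bank debt: weight = 8674/18716.2 = 0.4634; after-tax cost = 3.89% × (1 − 19.2%) = 3.1431%.
WACC = 0.4358 × 8.1000% + 0.1007 × 9.5000% + 0.4634 × 3.1431% = 5.9438%.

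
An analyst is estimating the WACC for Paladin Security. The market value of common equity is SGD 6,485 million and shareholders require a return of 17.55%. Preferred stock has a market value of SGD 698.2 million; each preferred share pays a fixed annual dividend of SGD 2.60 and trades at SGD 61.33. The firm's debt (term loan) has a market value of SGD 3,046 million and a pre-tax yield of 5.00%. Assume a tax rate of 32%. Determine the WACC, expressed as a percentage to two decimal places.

12.43%

Cost of preferred: Rp = 2.6 / 61.33 = 4.2394%.
Total capital V = 6485 + 698.2 + 3046 = 10229.2.
Equity: weight = 6485/10229.2 = 0.6340; cost = 17.55%.
Preferred: weight = 698.2/10229.2 = 0.0683; cost = 4.2394%.
Term loan: weight = 3046/10229.2 = 0.2978; after-tax cost = 5% × (1 − 32%) = 3.4000%.
WACC = 0.6340 × 17.5500% + 0.0683 × 4.2394% + 0.2978 × 3.4000% = 12.4280%.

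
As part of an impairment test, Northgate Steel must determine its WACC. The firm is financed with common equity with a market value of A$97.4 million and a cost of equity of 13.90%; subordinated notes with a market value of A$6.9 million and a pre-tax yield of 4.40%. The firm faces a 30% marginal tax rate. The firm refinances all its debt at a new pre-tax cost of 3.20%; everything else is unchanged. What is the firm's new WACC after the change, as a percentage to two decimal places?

13.13%

After the change:
Total capital V = 97.4 + 6.9 = 104.3.
Equity: weight = 97.4/104.3 = 0.9338; cost = 13.9%.
Subordinated notes: weight = 6.9/104.3 = 0.0662; after-tax cost = 3.2% × (1 − 30%) = 2.2400%.
WACC = 0.9338 × 13.9000% + 0.0662 × 2.2400% = 13.1286%.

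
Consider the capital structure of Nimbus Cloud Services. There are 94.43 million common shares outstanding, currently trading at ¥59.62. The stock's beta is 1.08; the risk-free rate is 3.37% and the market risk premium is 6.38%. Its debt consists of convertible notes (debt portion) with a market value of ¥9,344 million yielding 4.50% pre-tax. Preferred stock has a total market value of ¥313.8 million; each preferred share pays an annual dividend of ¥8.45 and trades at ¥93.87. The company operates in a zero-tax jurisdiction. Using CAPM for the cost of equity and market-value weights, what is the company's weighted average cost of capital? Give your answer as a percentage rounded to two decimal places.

6.71%

Cost of equity via CAPM: Re = 3.37% + 1.08 × 6.38% = 10.2604%.
Cost of preferred: Rp = 8.45 / 93.87 = 9.0018%.
Market value of equity E = 59.62 × 94.43m = 5629.9166m.
Total capital V = 5629.9166 + 313.8 + 9344 = 15287.7166.
Equity: weight = 5629.9166/15287.7166 = 0.3683; cost = 10.2604%.
Preferred: weight = 313.8/15287.7166 = 0.0205; cost = 9.0018%.
Convertible notes (debt portion): weight = 9344/15287.7166 = 0.6112; after-tax cost = 4.5% × (1 − 0%) = 4.5000%.
WACC = 0.3683 × 10.2604% + 0.0205 × 9.0018% + 0.6112 × 4.5000% = 6.7138%.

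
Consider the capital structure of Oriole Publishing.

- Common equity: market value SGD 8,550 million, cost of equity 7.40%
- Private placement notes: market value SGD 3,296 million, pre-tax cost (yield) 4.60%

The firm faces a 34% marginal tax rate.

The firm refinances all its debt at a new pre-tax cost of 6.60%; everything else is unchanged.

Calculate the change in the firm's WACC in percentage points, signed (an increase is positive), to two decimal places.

Current WACC:
Total capital V = 8550 + 3296 = 11846.
Equity: weight = 8550/11846 = 0.7218; cost = 7.4%.
Private placement notes: weight = 3296/11846 = 0.2782; after-tax cost = 4.6% × (1 − 34%) = 3.0360%.
WACC = 0.7218 × 7.4000% + 0.2782 × 3.0360% = 6.1858%.
After the change:
Total capital V = 8550 + 3296 = 11846.
Equity: weight = 8550/11846 = 0.7218; cost = 7.4%.
Private placement notes: weight = 3296/11846 = 0.2782; after-tax cost = 6.6% × (1 − 34%) = 4.3560%.
WACC = 0.7218 × 7.4000% + 0.2782 × 4.3560% = 6.5530%.
Change in WACC = 6.5530% − 6.1858% = 0.3673 pp.

+0.37 pp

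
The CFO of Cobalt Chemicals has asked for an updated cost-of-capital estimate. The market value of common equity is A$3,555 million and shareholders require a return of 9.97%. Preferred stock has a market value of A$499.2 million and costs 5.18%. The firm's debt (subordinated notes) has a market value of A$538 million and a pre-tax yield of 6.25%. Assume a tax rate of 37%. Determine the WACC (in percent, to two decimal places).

8.74%

Total capital V = 3555 + 499.2 + 538 = 4592.2.
Equity: weight = 3555/4592.2 = 0.7741; cost = 9.97%.
Preferred: weight = 499.2/4592.2 = 0.1087; cost = 5.18%.
Subordinated notes: weight = 538/4592.2 = 0.1172; after-tax cost = 6.25% × (1 − 37%) = 3.9375%.
WACC = 0.7741 × 9.9700% + 0.1087 × 5.1800% + 0.1172 × 3.9375% = 8.7426%.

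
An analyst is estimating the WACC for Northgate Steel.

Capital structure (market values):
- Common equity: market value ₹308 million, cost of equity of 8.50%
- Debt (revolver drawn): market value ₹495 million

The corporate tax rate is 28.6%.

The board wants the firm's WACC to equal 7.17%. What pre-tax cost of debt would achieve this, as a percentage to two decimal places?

Total capital V = 308 + 495 = 803.
Equity weight = 308/803 = 0.3836.
Revolver drawn weight = 495/803 = 0.6164.
Equity contribution = 0.3836 × 8.5% = 3.2603%.
Remaining for debt = 7.17% − 3.2603% = 3.9097%.
Rd × (1 − 28.6%) × 0.6164 = 3.9097%  ⇒  Rd = 8.8830%.

8.88%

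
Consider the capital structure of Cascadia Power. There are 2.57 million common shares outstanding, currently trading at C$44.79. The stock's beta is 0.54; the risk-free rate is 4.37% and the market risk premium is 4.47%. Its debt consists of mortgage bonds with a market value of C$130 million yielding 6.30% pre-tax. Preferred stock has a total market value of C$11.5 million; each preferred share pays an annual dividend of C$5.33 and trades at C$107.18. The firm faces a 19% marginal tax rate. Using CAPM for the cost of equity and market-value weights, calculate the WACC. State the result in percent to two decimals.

Cost of equity via CAPM: Re = 4.37% + 0.54 × 4.47% = 6.7838%.
Cost of preferred: Rp = 5.33 / 107.18 = 4.9729%.
Market value of equity E = 44.79 × 2.57m = 115.1103m.
Total capital V = 115.1103 + 11.5 + 130 = 256.6103.
Equity: weight = 115.1103/256.6103 = 0.4486; cost = 6.7838%.
Preferred: weight = 11.5/256.6103 = 0.0448; cost = 4.9729%.
Mortgage bonds: weight = 130/256.6103 = 0.5066; after-tax cost = 6.3% × (1 − 19%) = 5.1030%.
WACC = 0.4486 × 6.7838% + 0.0448 × 4.9729% + 0.5066 × 5.1030% = 5.8511%.

5.85%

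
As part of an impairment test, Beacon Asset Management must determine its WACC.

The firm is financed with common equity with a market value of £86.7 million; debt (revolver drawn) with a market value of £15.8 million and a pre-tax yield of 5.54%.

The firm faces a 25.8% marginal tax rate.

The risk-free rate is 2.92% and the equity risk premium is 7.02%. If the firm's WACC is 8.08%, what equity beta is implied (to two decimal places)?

Total capital V = 86.7 + 15.8 = 102.5.
Equity weight = 86.7/102.5 = 0.8459.
Revolver drawn weight = 15.8/102.5 = 0.1541.
Debt contribution = 0.1541 × 5.54% × (1 − 25.8%) = 0.6336%.
Required equity contribution = 8.08% − 0.6336% = 7.4464%  ⇒  Re = 8.8034%.
CAPM: 8.8034% = 2.92% + β × 7.02%  ⇒  β = 0.8381.

0.84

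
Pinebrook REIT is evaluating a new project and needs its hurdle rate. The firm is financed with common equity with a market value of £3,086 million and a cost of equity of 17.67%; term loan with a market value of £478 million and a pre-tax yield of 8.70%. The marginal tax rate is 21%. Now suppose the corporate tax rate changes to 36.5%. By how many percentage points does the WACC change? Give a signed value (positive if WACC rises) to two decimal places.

-0.18 pp

Current WACC:
Total capital V = 3086 + 478 = 3564.
Equity: weight = 3086/3564 = 0.8659; cost = 17.67%.
Term loan: weight = 478/3564 = 0.1341; after-tax cost = 8.7% × (1 − 21%) = 6.8730%.
WACC = 0.8659 × 17.6700% + 0.1341 × 6.8730% = 16.2219%.
After the change:
Total capital V = 3086 + 478 = 3564.
Equity: weight = 3086/3564 = 0.8659; cost = 17.67%.
Term loan: weight = 478/3564 = 0.1341; after-tax cost = 8.7% × (1 − 36.5%) = 5.5245%.
WACC = 0.8659 × 17.6700% + 0.1341 × 5.5245% = 16.0411%.
Change in WACC = 16.0411% − 16.2219% = -0.1809 pp.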